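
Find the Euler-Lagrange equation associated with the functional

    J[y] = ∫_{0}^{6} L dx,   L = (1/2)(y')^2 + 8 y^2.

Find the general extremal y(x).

The Lagrangian is L = (1/2)(y')^2 + 8 y^2.
∂L/∂y = 16y.
∂L/∂y' = y'.
The Euler-Lagrange equation d/dx(∂L/∂y') − ∂L/∂y = 0 becomes:
    y'' - 16 y = 0
General solution: y(x) = A e^(4x) + B e^(-4x), where A and B are arbitrary constants fixed by the endpoint conditions.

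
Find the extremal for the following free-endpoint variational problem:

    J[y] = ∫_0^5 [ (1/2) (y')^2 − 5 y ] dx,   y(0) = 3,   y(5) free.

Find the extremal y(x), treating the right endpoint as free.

The Lagrangian L = (1/2) (y')^2 − 5 y gives
    ∂L/∂y = −5,   ∂L/∂y' = y'.
Euler-Lagrange: d/dx(y') − (−5) = 0, i.e. y'' + 5 = 0, so
    y(x) = −(5/2) x^2 + C1 x + C2.
Fixed left endpoint y(0) = 3 ⇒ C2 = 3.
The right endpoint x = 5 is free, so the natural (transversality) condition is ∂L/∂y' |_{x=5} = 0, i.e. y'(5) = 0.
Compute y'(x) = −5 x + C1, so y'(5) = −25 + C1 = 0 ⇒ C1 = 25.
Therefore the extremal is
    y(x) = −(5/2) x^2 + 25 x + 3.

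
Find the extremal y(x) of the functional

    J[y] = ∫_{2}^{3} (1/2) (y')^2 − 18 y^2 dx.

The Lagrangian is L = (1/2) (y')^2 − 18 y^2.
Compute ∂L/∂y = -36y, ∂L/∂y' = y'.
The Euler-Lagrange equation d/dx(∂L/∂y') − ∂L/∂y = 0 reduces to
    y'' + 36 y = 0.
Its general solution is
    y(x) = A sin(6x) + B cos(6x),
with A, B fixed by the endpoint conditions.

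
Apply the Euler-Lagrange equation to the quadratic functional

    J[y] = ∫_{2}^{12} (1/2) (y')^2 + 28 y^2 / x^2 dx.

The Lagrangian is L = (1/2) (y')^2 + 28 y^2 / x^2.
Compute ∂L/∂y = 56y/x^2, ∂L/∂y' = y'.
The Euler-Lagrange equation d/dx(∂L/∂y') − ∂L/∂y = 0 reduces to
    y'' − 56/x^2 · y = 0  (x > 0).
Its general solution is
    y(x) = A x^8 + B x^(-7),
with A, B fixed by the endpoint conditions.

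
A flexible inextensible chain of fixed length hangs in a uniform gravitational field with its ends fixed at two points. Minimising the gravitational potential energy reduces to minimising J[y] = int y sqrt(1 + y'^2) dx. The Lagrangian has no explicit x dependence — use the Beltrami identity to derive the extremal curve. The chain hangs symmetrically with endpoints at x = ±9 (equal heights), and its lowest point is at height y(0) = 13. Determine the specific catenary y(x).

The Lagrangian L(y, y') = y sqrt(1 + y'^2) has no explicit x dependence, so the Beltrami identity applies:
    L − y' ∂L/∂y' = C.
Compute ∂L/∂y' = y · y' / sqrt(1 + y'^2). Then
    L − y' ∂L/∂y'
    = y sqrt(1 + y'^2) − y · y'^2 / sqrt(1 + y'^2)
    = y (1 + y'^2 − y'^2) / sqrt(1 + y'^2)
    = y / sqrt(1 + y'^2) = C.
Squaring gives y^2 = C^2 (1 + y'^2), i.e.
    y'^2 = y^2 / C^2 − 1.
Separating variables,
    dy / sqrt(y^2 − C^2) = dx / C,
and integrating gives arccosh(y / C) = (x − a)/C, so
    y(x) = C cosh((x − a)/C),
the catenary. The constants C and a are fixed by the two endpoint conditions (and, for the hanging-chain problem, the length constraint selects C).
Now fit the given data. The endpoints x = ±9 are symmetric at equal height, so the catenary is even about its minimum: a = 0 and y(x) = C cosh(x/C). The lowest point is y(0) = C cosh(0) = C, and we are told y(0) = 13, so C = 13. Therefore
    y(x) = 13 cosh(x/13),
and at the endpoints
    y(±9) = 13 cosh(9/13).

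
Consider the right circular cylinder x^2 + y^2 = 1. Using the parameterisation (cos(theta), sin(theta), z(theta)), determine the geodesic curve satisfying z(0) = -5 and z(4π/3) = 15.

Parameterise the cylinder of radius R = 1 as
    r(θ) = (cos θ, sin θ, z(θ)).
The arc-length element is
    ds = sqrt(1 + (dz/dθ)^2) dθ,
so the Lagrangian is L = sqrt(1 + z'^2).
L depends on z' only, not on z or θ, so ∂L/∂z = 0 and
    ∂L/∂z' = z' / sqrt(1 + z'^2).
The Euler-Lagrange equation gives
    d/dθ( z' / sqrt(1 + z'^2) ) = 0,
so z' is constant. Integrating once:
    z(θ) = a θ + b,
a helix on the cylinder (a straight line when the cylinder is unrolled). The constants a, b are determined by the endpoint conditions.
With endpoint conditions z(0) = -5 and z(4π/3) = 15: from z(0) = b we get b = -5, and a·4π/3 + -5 = 15 gives a = 15/π, so
    z(θ) = (15/π) θ − 5.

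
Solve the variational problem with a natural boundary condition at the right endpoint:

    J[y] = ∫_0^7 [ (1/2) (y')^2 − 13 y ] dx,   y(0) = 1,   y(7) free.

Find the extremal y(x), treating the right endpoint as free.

The Lagrangian L = (1/2) (y')^2 − 13 y gives
    ∂L/∂y = −13,   ∂L/∂y' = y'.
Euler-Lagrange: d/dx(y') − (−13) = 0, i.e. y'' + 13 = 0, so
    y(x) = −(13/2) x^2 + C1 x + C2.
Fixed left endpoint y(0) = 1 ⇒ C2 = 1.
The right endpoint x = 7 is free, so the natural (transversality) condition is ∂L/∂y' |_{x=7} = 0, i.e. y'(7) = 0.
Compute y'(x) = −13 x + C1, so y'(7) = −91 + C1 = 0 ⇒ C1 = 91.
Therefore the extremal is
    y(x) = −(13/2) x^2 + 91 x + 1.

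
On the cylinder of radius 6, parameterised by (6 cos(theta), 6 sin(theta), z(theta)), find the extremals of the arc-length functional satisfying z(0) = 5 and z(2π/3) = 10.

Parameterise the cylinder of radius R = 6 as
    r(θ) = (6 cos θ, 6 sin θ, z(θ)).
The arc-length element is
    ds = sqrt(36 + (dz/dθ)^2) dθ,
so the Lagrangian is L = sqrt(36 + z'^2).
L depends on z' only, not on z or θ, so ∂L/∂z = 0 and
    ∂L/∂z' = z' / sqrt(36 + z'^2).
The Euler-Lagrange equation gives
    d/dθ( z' / sqrt(36 + z'^2) ) = 0,
so z' is constant. Integrating once:
    z(θ) = a θ + b,
a helix on the cylinder (a straight line when the cylinder is unrolled). The constants a, b are determined by the endpoint conditions.
With endpoint conditions z(0) = 5 and z(2π/3) = 10: from z(0) = b we get b = 5, and a·2π/3 + 5 = 10 gives a = 15/(2π), so
    z(θ) = (15/(2π)) θ + 5.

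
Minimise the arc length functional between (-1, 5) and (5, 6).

Arc-length functional: J[y] = ∫ sqrt(1 + (y')^2) dx.
Lagrangian L = sqrt(1 + (y')^2) has no explicit y dependence, so ∂L/∂y = 0 and the Euler-Lagrange equation gives
    d/dx( y' / sqrt(1 + (y')^2) ) = 0  ⇒  y' / sqrt(1 + (y')^2) = const.
Hence y' is constant, so y(x) is affine.
Fitting the endpoints (-1, 5) and (5, 6):
    slope m = (6 − 5) / (5 − (-1)) = 1/6,
    intercept c = 5 − m·(-1) = 31/6.
Extremal: y(x) = (1/6) x + 31/6.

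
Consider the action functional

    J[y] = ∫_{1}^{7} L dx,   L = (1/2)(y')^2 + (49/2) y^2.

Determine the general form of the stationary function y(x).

The Lagrangian is L = (1/2)(y')^2 + (49/2) y^2.
∂L/∂y = 49y.
∂L/∂y' = y'.
The Euler-Lagrange equation d/dx(∂L/∂y') − ∂L/∂y = 0 becomes:
    y'' - 49 y = 0
General solution: y(x) = A e^(7x) + B e^(-7x), where A and B are arbitrary constants fixed by the endpoint conditions.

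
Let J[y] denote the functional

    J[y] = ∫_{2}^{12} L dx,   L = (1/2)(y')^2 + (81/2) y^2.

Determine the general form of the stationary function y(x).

The Lagrangian is L = (1/2)(y')^2 + (81/2) y^2.
∂L/∂y = 81y.
∂L/∂y' = y'.
The Euler-Lagrange equation d/dx(∂L/∂y') − ∂L/∂y = 0 becomes:
    y'' - 81 y = 0
General solution: y(x) = A e^(9x) + B e^(-9x), where A and B are arbitrary constants fixed by the endpoint conditions.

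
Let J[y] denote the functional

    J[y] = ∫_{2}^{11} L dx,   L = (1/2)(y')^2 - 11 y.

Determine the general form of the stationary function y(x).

The Lagrangian is L = (1/2)(y')^2 - 11 y.
∂L/∂y = -11.
∂L/∂y' = y'.
The Euler-Lagrange equation d/dx(∂L/∂y') − ∂L/∂y = 0 becomes:
    y'' + 11 = 0
General solution: y(x) = -(11/2) x^2 + A x + B, where A and B are arbitrary constants fixed by the endpoint conditions.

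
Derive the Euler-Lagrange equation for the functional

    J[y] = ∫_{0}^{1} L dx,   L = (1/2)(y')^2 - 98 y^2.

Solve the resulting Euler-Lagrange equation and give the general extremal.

The Lagrangian is L = (1/2)(y')^2 - 98 y^2.
∂L/∂y = -196y.
∂L/∂y' = y'.
The Euler-Lagrange equation d/dx(∂L/∂y') − ∂L/∂y = 0 becomes:
    y'' + 196 y = 0
General solution: y(x) = A sin(14x) + B cos(14x), where A and B are arbitrary constants fixed by the endpoint conditions.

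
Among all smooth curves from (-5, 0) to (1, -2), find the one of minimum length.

Arc-length functional: J[y] = ∫ sqrt(1 + (y')^2) dx.
Lagrangian L = sqrt(1 + (y')^2) has no explicit y dependence, so ∂L/∂y = 0 and the Euler-Lagrange equation gives
    d/dx( y' / sqrt(1 + (y')^2) ) = 0  ⇒  y' / sqrt(1 + (y')^2) = const.
Hence y' is constant, so y(x) is affine.
Fitting the endpoints (-5, 0) and (1, -2):
    slope m = ((-2) − 0) / (1 − (-5)) = -1/3,
    intercept c = 0 − m·(-5) = -5/3.
Extremal: y(x) = (-1/3) x - 5/3.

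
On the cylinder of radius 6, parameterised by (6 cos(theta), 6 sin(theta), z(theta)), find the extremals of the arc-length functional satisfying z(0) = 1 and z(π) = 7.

Parameterise the cylinder of radius R = 6 as
    r(θ) = (6 cos θ, 6 sin θ, z(θ)).
The arc-length element is
    ds = sqrt(36 + (dz/dθ)^2) dθ,
so the Lagrangian is L = sqrt(36 + z'^2).
L depends on z' only, not on z or θ, so ∂L/∂z = 0 and
    ∂L/∂z' = z' / sqrt(36 + z'^2).
The Euler-Lagrange equation gives
    d/dθ( z' / sqrt(36 + z'^2) ) = 0,
so z' is constant. Integrating once:
    z(θ) = a θ + b,
a helix on the cylinder (a straight line when the cylinder is unrolled). The constants a, b are determined by the endpoint conditions.
With endpoint conditions z(0) = 1 and z(π) = 7: from z(0) = b we get b = 1, and a·π + 1 = 7 gives a = 6/π, so
    z(θ) = (6/π) θ + 1.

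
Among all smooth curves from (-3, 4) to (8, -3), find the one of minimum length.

Arc-length functional: J[y] = ∫ sqrt(1 + (y')^2) dx.
Lagrangian L = sqrt(1 + (y')^2) has no explicit y dependence, so ∂L/∂y = 0 and the Euler-Lagrange equation gives
    d/dx( y' / sqrt(1 + (y')^2) ) = 0  ⇒  y' / sqrt(1 + (y')^2) = const.
Hence y' is constant, so y(x) is affine.
Fitting the endpoints (-3, 4) and (8, -3):
    slope m = ((-3) − 4) / (8 − (-3)) = -7/11,
    intercept c = 4 − m·(-3) = 23/11.
Extremal: y(x) = (-7/11) x + 23/11.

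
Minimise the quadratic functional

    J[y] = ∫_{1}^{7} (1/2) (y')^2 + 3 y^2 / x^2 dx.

The Lagrangian is L = (1/2) (y')^2 + 3 y^2 / x^2.
Compute ∂L/∂y = 6y/x^2, ∂L/∂y' = y'.
The Euler-Lagrange equation d/dx(∂L/∂y') − ∂L/∂y = 0 reduces to
    y'' − 6/x^2 · y = 0  (x > 0).
Its general solution is
    y(x) = A x^3 + B x^(-2),
with A, B fixed by the endpoint conditions.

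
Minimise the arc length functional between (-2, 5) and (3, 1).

Arc-length functional: J[y] = ∫ sqrt(1 + (y')^2) dx.
Lagrangian L = sqrt(1 + (y')^2) has no explicit y dependence, so ∂L/∂y = 0 and the Euler-Lagrange equation gives
    d/dx( y' / sqrt(1 + (y')^2) ) = 0  ⇒  y' / sqrt(1 + (y')^2) = const.
Hence y' is constant, so y(x) is affine.
Fitting the endpoints (-2, 5) and (3, 1):
    slope m = (1 − 5) / (3 − (-2)) = -4/5,
    intercept c = 5 − m·(-2) = 17/5.
Extremal: y(x) = (-4/5) x + 17/5.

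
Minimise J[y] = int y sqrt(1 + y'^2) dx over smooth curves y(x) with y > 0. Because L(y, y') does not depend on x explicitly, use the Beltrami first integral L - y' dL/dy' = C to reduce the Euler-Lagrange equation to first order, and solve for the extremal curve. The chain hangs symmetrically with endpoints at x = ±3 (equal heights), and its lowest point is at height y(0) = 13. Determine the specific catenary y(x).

The Lagrangian L(y, y') = y sqrt(1 + y'^2) has no explicit x dependence, so the Beltrami identity applies:
    L − y' ∂L/∂y' = C.
Compute ∂L/∂y' = y · y' / sqrt(1 + y'^2). Then
    L − y' ∂L/∂y'
    = y sqrt(1 + y'^2) − y · y'^2 / sqrt(1 + y'^2)
    = y (1 + y'^2 − y'^2) / sqrt(1 + y'^2)
    = y / sqrt(1 + y'^2) = C.
Squaring gives y^2 = C^2 (1 + y'^2), i.e.
    y'^2 = y^2 / C^2 − 1.
Separating variables,
    dy / sqrt(y^2 − C^2) = dx / C,
and integrating gives arccosh(y / C) = (x − a)/C, so
    y(x) = C cosh((x − a)/C),
the catenary. The constants C and a are fixed by the two endpoint conditions (and, for the hanging-chain problem, the length constraint selects C).
Now fit the given data. The endpoints x = ±3 are symmetric at equal height, so the catenary is even about its minimum: a = 0 and y(x) = C cosh(x/C). The lowest point is y(0) = C cosh(0) = C, and we are told y(0) = 13, so C = 13. Therefore
    y(x) = 13 cosh(x/13),
and at the endpoints
    y(±3) = 13 cosh(3/13).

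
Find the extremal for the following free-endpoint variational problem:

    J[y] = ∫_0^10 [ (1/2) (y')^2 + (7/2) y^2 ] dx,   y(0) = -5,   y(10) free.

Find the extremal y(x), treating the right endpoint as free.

The Lagrangian L = (1/2) (y')^2 + (7/2) y^2 gives
    ∂L/∂y = 7 y,   ∂L/∂y' = y'.
Euler-Lagrange: y'' − 7 y = 0.
With k = sqrt(7), the general solution is
    y(x) = A cosh(sqrt(7) x) + B sinh(sqrt(7) x).
Fixed left endpoint y(0) = -5 ⇒ A = -5.
The right endpoint x = 10 is free, so the natural (transversality) condition is ∂L/∂y' |_{x=10} = 0, i.e. y'(10) = 0.
Compute y'(x) = A k sinh(k x) + B k cosh(k x), so
    y'(10) = A k sinh(k·10) + B k cosh(k·10) = 0
    ⇒ B = −A tanh(k·10) = 5 tanh(sqrt(7)·10).
Therefore the extremal is
    y(x) = −5 cosh(sqrt(7) x) + 5 tanh(sqrt(7)·10) sinh(sqrt(7) x).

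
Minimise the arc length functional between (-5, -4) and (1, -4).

Arc-length functional: J[y] = ∫ sqrt(1 + (y')^2) dx.
Lagrangian L = sqrt(1 + (y')^2) has no explicit y dependence, so ∂L/∂y = 0 and the Euler-Lagrange equation gives
    d/dx( y' / sqrt(1 + (y')^2) ) = 0  ⇒  y' / sqrt(1 + (y')^2) = const.
Hence y' is constant, so y(x) is affine.
Fitting the endpoints (-5, -4) and (1, -4):
    slope m = ((-4) − (-4)) / (1 − (-5)) = 0,
    intercept c = (-4) − m·(-5) = -4.
Extremal: y(x) = -4.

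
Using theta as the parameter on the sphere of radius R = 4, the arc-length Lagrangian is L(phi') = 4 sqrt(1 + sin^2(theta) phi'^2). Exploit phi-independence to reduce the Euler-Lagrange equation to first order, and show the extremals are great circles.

On the sphere of radius R = 4 with spherical coordinates (θ, φ), the induced metric is
    ds^2 = 16(dθ^2 + sin^2(θ) dφ^2).
Parameterise by θ; the arc-length functional is
    J[φ] = ∫ 4 sqrt(1 + sin^2(θ) (dφ/dθ)^2) dθ,
so L = 4 sqrt(1 + sin^2(θ) φ'^2). Compute
    ∂L/∂φ = 0  (L has no explicit φ dependence),
    ∂L/∂φ' = 4 sin^2(θ) φ' / sqrt(1 + sin^2(θ) φ'^2).
Since ∂L/∂φ = 0, the Euler-Lagrange equation
    d/dθ(∂L/∂φ') − ∂L/∂φ = 0
reduces to d/dθ(∂L/∂φ') = 0, i.e. the momentum conjugate to φ is conserved:
    4 sin^2(θ) φ' / sqrt(1 + sin^2(θ) φ'^2) = C.
The overall factor of 4 is constant, so dividing through gives Clairaut's relation sin^2(θ) φ' / sqrt(1 + sin^2(θ) φ'^2) = C' (with C' = C/4). Solving for φ' and integrating gives the great-circle family
    cot(θ) = A cos(φ − φ_0),
i.e. the intersection of the sphere with a plane through the origin. The two constants A and φ_0 (equivalently C and one phase) are fixed by the two endpoint conditions.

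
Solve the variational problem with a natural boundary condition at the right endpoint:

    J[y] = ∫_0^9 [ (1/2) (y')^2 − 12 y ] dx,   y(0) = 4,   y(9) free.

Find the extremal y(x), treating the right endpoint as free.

The Lagrangian L = (1/2) (y')^2 − 12 y gives
    ∂L/∂y = −12,   ∂L/∂y' = y'.
Euler-Lagrange: d/dx(y') − (−12) = 0, i.e. y'' + 12 = 0, so
    y(x) = −(12/2) x^2 + C1 x + C2.
Fixed left endpoint y(0) = 4 ⇒ C2 = 4.
The right endpoint x = 9 is free, so the natural (transversality) condition is ∂L/∂y' |_{x=9} = 0, i.e. y'(9) = 0.
Compute y'(x) = −12 x + C1, so y'(9) = −108 + C1 = 0 ⇒ C1 = 108.
Therefore the extremal is
    y(x) = −6 x^2 + 108 x + 4.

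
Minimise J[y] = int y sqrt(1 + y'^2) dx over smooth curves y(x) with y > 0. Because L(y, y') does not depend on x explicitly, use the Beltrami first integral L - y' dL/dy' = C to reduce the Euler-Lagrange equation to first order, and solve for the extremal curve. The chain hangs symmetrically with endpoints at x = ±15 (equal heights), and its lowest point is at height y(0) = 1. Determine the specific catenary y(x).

The Lagrangian L(y, y') = y sqrt(1 + y'^2) has no explicit x dependence, so the Beltrami identity applies:
    L − y' ∂L/∂y' = C.
Compute ∂L/∂y' = y · y' / sqrt(1 + y'^2). Then
    L − y' ∂L/∂y'
    = y sqrt(1 + y'^2) − y · y'^2 / sqrt(1 + y'^2)
    = y (1 + y'^2 − y'^2) / sqrt(1 + y'^2)
    = y / sqrt(1 + y'^2) = C.
Squaring gives y^2 = C^2 (1 + y'^2), i.e.
    y'^2 = y^2 / C^2 − 1.
Separating variables,
    dy / sqrt(y^2 − C^2) = dx / C,
and integrating gives arccosh(y / C) = (x − a)/C, so
    y(x) = C cosh((x − a)/C),
the catenary. The constants C and a are fixed by the two endpoint conditions (and, for the hanging-chain problem, the length constraint selects C).
Now fit the given data. The endpoints x = ±15 are symmetric at equal height, so the catenary is even about its minimum: a = 0 and y(x) = C cosh(x/C). The lowest point is y(0) = C cosh(0) = C, and we are told y(0) = 1, so C = 1. Therefore
    y(x) = cosh(x),
and at the endpoints
    y(±15) = cosh(15).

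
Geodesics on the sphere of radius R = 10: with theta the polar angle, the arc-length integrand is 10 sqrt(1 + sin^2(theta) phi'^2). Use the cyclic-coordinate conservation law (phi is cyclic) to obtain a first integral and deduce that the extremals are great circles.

On the sphere of radius R = 10 with spherical coordinates (θ, φ), the induced metric is
    ds^2 = 100(dθ^2 + sin^2(θ) dφ^2).
Parameterise by θ; the arc-length functional is
    J[φ] = ∫ 10 sqrt(1 + sin^2(θ) (dφ/dθ)^2) dθ,
so L = 10 sqrt(1 + sin^2(θ) φ'^2). Compute
    ∂L/∂φ = 0  (L has no explicit φ dependence),
    ∂L/∂φ' = 10 sin^2(θ) φ' / sqrt(1 + sin^2(θ) φ'^2).
Since ∂L/∂φ = 0, the Euler-Lagrange equation
    d/dθ(∂L/∂φ') − ∂L/∂φ = 0
reduces to d/dθ(∂L/∂φ') = 0, i.e. the momentum conjugate to φ is conserved:
    10 sin^2(θ) φ' / sqrt(1 + sin^2(θ) φ'^2) = C.
The overall factor of 10 is constant, so dividing through gives Clairaut's relation sin^2(θ) φ' / sqrt(1 + sin^2(θ) φ'^2) = C' (with C' = C/10). Solving for φ' and integrating gives the great-circle family
    cot(θ) = A cos(φ − φ_0),
i.e. the intersection of the sphere with a plane through the origin. The two constants A and φ_0 (equivalently C and one phase) are fixed by the two endpoint conditions.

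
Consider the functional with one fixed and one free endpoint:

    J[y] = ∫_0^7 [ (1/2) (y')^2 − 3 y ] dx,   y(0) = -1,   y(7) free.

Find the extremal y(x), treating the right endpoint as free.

The Lagrangian L = (1/2) (y')^2 − 3 y gives
    ∂L/∂y = −3,   ∂L/∂y' = y'.
Euler-Lagrange: d/dx(y') − (−3) = 0, i.e. y'' + 3 = 0, so
    y(x) = −(3/2) x^2 + C1 x + C2.
Fixed left endpoint y(0) = -1 ⇒ C2 = -1.
The right endpoint x = 7 is free, so the natural (transversality) condition is ∂L/∂y' |_{x=7} = 0, i.e. y'(7) = 0.
Compute y'(x) = −3 x + C1, so y'(7) = −21 + C1 = 0 ⇒ C1 = 21.
Therefore the extremal is
    y(x) = −(3/2) x^2 + 21 x − 1.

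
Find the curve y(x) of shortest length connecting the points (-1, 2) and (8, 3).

Arc-length functional: J[y] = ∫ sqrt(1 + (y')^2) dx.
Lagrangian L = sqrt(1 + (y')^2) has no explicit y dependence, so ∂L/∂y = 0 and the Euler-Lagrange equation gives
    d/dx( y' / sqrt(1 + (y')^2) ) = 0  ⇒  y' / sqrt(1 + (y')^2) = const.
Hence y' is constant, so y(x) is affine.
Fitting the endpoints (-1, 2) and (8, 3):
    slope m = (3 − 2) / (8 − (-1)) = 1/9,
    intercept c = 2 − m·(-1) = 19/9.
Extremal: y(x) = (1/9) x + 19/9.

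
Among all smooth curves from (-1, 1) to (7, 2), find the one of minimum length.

Arc-length functional: J[y] = ∫ sqrt(1 + (y')^2) dx.
Lagrangian L = sqrt(1 + (y')^2) has no explicit y dependence, so ∂L/∂y = 0 and the Euler-Lagrange equation gives
    d/dx( y' / sqrt(1 + (y')^2) ) = 0  ⇒  y' / sqrt(1 + (y')^2) = const.
Hence y' is constant, so y(x) is affine.
Fitting the endpoints (-1, 1) and (7, 2):
    slope m = (2 − 1) / (7 − (-1)) = 1/8,
    intercept c = 1 − m·(-1) = 9/8.
Extremal: y(x) = (1/8) x + 9/8.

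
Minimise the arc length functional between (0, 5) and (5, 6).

Arc-length functional: J[y] = ∫ sqrt(1 + (y')^2) dx.
Lagrangian L = sqrt(1 + (y')^2) has no explicit y dependence, so ∂L/∂y = 0 and the Euler-Lagrange equation gives
    d/dx( y' / sqrt(1 + (y')^2) ) = 0  ⇒  y' / sqrt(1 + (y')^2) = const.
Hence y' is constant, so y(x) is affine.
Fitting the endpoints (0, 5) and (5, 6):
    slope m = (6 − 5) / (5 − 0) = 1/5,
    intercept c = 5 − m·0 = 5.
Extremal: y(x) = (1/5) x + 5.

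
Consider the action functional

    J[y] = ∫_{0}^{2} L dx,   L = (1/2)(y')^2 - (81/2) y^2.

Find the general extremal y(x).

The Lagrangian is L = (1/2)(y')^2 - (81/2) y^2.
∂L/∂y = -81y.
∂L/∂y' = y'.
The Euler-Lagrange equation d/dx(∂L/∂y') − ∂L/∂y = 0 becomes:
    y'' + 81 y = 0
General solution: y(x) = A sin(9x) + B cos(9x), where A and B are arbitrary constants fixed by the endpoint conditions.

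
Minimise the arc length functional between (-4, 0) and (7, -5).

Arc-length functional: J[y] = ∫ sqrt(1 + (y')^2) dx.
Lagrangian L = sqrt(1 + (y')^2) has no explicit y dependence, so ∂L/∂y = 0 and the Euler-Lagrange equation gives
    d/dx( y' / sqrt(1 + (y')^2) ) = 0  ⇒  y' / sqrt(1 + (y')^2) = const.
Hence y' is constant, so y(x) is affine.
Fitting the endpoints (-4, 0) and (7, -5):
    slope m = ((-5) − 0) / (7 − (-4)) = -5/11,
    intercept c = 0 − m·(-4) = -20/11.
Extremal: y(x) = (-5/11) x - 20/11.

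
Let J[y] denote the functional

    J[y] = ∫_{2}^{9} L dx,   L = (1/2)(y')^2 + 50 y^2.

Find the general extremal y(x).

The Lagrangian is L = (1/2)(y')^2 + 50 y^2.
∂L/∂y = 100y.
∂L/∂y' = y'.
The Euler-Lagrange equation d/dx(∂L/∂y') − ∂L/∂y = 0 becomes:
    y'' - 100 y = 0
General solution: y(x) = A e^(10x) + B e^(-10x), where A and B are arbitrary constants fixed by the endpoint conditions.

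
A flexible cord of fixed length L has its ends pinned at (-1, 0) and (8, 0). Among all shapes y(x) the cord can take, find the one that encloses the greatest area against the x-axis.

Set up the augmented Lagrangian using a multiplier λ for the length constraint:
    F(y, y') = y − λ sqrt(1 + y'^2).
F has no explicit x dependence, so the Beltrami identity yields a first integral
    F − y' ∂F/∂y' = C.
Compute ∂F/∂y' = −λ y' / sqrt(1 + y'^2). Then
    y − λ sqrt(1 + y'^2) + λ y'^2 / sqrt(1 + y'^2) = C
    ⇒  y − λ / sqrt(1 + y'^2) = C.
Solving for y' and integrating gives
    (x − a)^2 + (y − b)^2 = λ^2,
a circular arc of radius λ. The constants a, b are determined by the endpoint conditions y(-1) = y(8) = 0, and λ is fixed implicitly by the length constraint
    ∫_{-1}^{8} sqrt(1 + y'^2) dx = L.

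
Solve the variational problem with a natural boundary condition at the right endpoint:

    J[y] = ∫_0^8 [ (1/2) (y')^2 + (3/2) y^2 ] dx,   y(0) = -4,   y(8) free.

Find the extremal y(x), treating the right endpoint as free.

The Lagrangian L = (1/2) (y')^2 + (3/2) y^2 gives
    ∂L/∂y = 3 y,   ∂L/∂y' = y'.
Euler-Lagrange: y'' − 3 y = 0.
With k = sqrt(3), the general solution is
    y(x) = A cosh(sqrt(3) x) + B sinh(sqrt(3) x).
Fixed left endpoint y(0) = -4 ⇒ A = -4.
The right endpoint x = 8 is free, so the natural (transversality) condition is ∂L/∂y' |_{x=8} = 0, i.e. y'(8) = 0.
Compute y'(x) = A k sinh(k x) + B k cosh(k x), so
    y'(8) = A k sinh(k·8) + B k cosh(k·8) = 0
    ⇒ B = −A tanh(k·8) = 4 tanh(sqrt(3)·8).
Therefore the extremal is
    y(x) = −4 cosh(sqrt(3) x) + 4 tanh(sqrt(3)·8) sinh(sqrt(3) x).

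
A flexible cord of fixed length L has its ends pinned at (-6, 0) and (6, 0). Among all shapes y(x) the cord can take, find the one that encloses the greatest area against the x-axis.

Set up the augmented Lagrangian using a multiplier λ for the length constraint:
    F(y, y') = y − λ sqrt(1 + y'^2).
F has no explicit x dependence, so the Beltrami identity yields a first integral
    F − y' ∂F/∂y' = C.
Compute ∂F/∂y' = −λ y' / sqrt(1 + y'^2). Then
    y − λ sqrt(1 + y'^2) + λ y'^2 / sqrt(1 + y'^2) = C
    ⇒  y − λ / sqrt(1 + y'^2) = C.
Solving for y' and integrating gives
    (x − a)^2 + (y − b)^2 = λ^2,
a circular arc of radius λ. The constants a, b are determined by the endpoint conditions y(-6) = y(6) = 0, and λ is fixed implicitly by the length constraint
    ∫_{-6}^{6} sqrt(1 + y'^2) dx = L.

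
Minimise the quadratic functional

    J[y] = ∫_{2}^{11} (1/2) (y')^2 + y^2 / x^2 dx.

The Lagrangian is L = (1/2) (y')^2 + y^2 / x^2.
Compute ∂L/∂y = 2y/x^2, ∂L/∂y' = y'.
The Euler-Lagrange equation d/dx(∂L/∂y') − ∂L/∂y = 0 reduces to
    y'' − 2/x^2 · y = 0  (x > 0).
Its general solution is
    y(x) = A x^2 + B / x,
with A, B fixed by the endpoint conditions.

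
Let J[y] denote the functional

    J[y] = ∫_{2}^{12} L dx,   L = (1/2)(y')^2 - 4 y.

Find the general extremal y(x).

The Lagrangian is L = (1/2)(y')^2 - 4 y.
∂L/∂y = -4.
∂L/∂y' = y'.
The Euler-Lagrange equation d/dx(∂L/∂y') − ∂L/∂y = 0 becomes:
    y'' + 4 = 0
General solution: y(x) = -2 x^2 + A x + B, where A and B are arbitrary constants fixed by the endpoint conditions.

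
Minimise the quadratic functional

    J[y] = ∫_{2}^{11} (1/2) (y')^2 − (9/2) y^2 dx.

The Lagrangian is L = (1/2) (y')^2 − (9/2) y^2.
Compute ∂L/∂y = -9y, ∂L/∂y' = y'.
The Euler-Lagrange equation d/dx(∂L/∂y') − ∂L/∂y = 0 reduces to
    y'' + 9 y = 0.
Its general solution is
    y(x) = A sin(3x) + B cos(3x),
with A, B fixed by the endpoint conditions.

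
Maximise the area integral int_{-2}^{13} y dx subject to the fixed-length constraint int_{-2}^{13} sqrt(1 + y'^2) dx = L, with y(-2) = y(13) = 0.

Set up the augmented Lagrangian using a multiplier λ for the length constraint:
    F(y, y') = y − λ sqrt(1 + y'^2).
F has no explicit x dependence, so the Beltrami identity yields a first integral
    F − y' ∂F/∂y' = C.
Compute ∂F/∂y' = −λ y' / sqrt(1 + y'^2). Then
    y − λ sqrt(1 + y'^2) + λ y'^2 / sqrt(1 + y'^2) = C
    ⇒  y − λ / sqrt(1 + y'^2) = C.
Solving for y' and integrating gives
    (x − a)^2 + (y − b)^2 = λ^2,
a circular arc of radius λ. The constants a, b are determined by the endpoint conditions y(-2) = y(13) = 0, and λ is fixed implicitly by the length constraint
    ∫_{-2}^{13} sqrt(1 + y'^2) dx = L.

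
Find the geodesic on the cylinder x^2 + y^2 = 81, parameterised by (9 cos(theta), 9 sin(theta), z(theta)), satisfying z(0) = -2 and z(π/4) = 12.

Parameterise the cylinder of radius R = 9 as
    r(θ) = (9 cos θ, 9 sin θ, z(θ)).
The arc-length element is
    ds = sqrt(81 + (dz/dθ)^2) dθ,
so the Lagrangian is L = sqrt(81 + z'^2).
L depends on z' only, not on z or θ, so ∂L/∂z = 0 and
    ∂L/∂z' = z' / sqrt(81 + z'^2).
The Euler-Lagrange equation gives
    d/dθ( z' / sqrt(81 + z'^2) ) = 0,
so z' is constant. Integrating once:
    z(θ) = a θ + b,
a helix on the cylinder (a straight line when the cylinder is unrolled). The constants a, b are determined by the endpoint conditions.
With endpoint conditions z(0) = -2 and z(π/4) = 12: from z(0) = b we get b = -2, and a·π/4 + -2 = 12 gives a = 56/π, so
    z(θ) = (56/π) θ − 2.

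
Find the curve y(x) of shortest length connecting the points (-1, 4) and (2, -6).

Arc-length functional: J[y] = ∫ sqrt(1 + (y')^2) dx.
Lagrangian L = sqrt(1 + (y')^2) has no explicit y dependence, so ∂L/∂y = 0 and the Euler-Lagrange equation gives
    d/dx( y' / sqrt(1 + (y')^2) ) = 0  ⇒  y' / sqrt(1 + (y')^2) = const.
Hence y' is constant, so y(x) is affine.
Fitting the endpoints (-1, 4) and (2, -6):
    slope m = ((-6) − 4) / (2 − (-1)) = -10/3,
    intercept c = 4 − m·(-1) = 2/3.
Extremal: y(x) = (-10/3) x + 2/3.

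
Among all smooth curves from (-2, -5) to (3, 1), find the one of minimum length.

Arc-length functional: J[y] = ∫ sqrt(1 + (y')^2) dx.
Lagrangian L = sqrt(1 + (y')^2) has no explicit y dependence, so ∂L/∂y = 0 and the Euler-Lagrange equation gives
    d/dx( y' / sqrt(1 + (y')^2) ) = 0  ⇒  y' / sqrt(1 + (y')^2) = const.
Hence y' is constant, so y(x) is affine.
Fitting the endpoints (-2, -5) and (3, 1):
    slope m = (1 − (-5)) / (3 − (-2)) = 6/5,
    intercept c = (-5) − m·(-2) = -13/5.
Extremal: y(x) = (6/5) x - 13/5.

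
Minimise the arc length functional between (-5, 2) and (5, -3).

Arc-length functional: J[y] = ∫ sqrt(1 + (y')^2) dx.
Lagrangian L = sqrt(1 + (y')^2) has no explicit y dependence, so ∂L/∂y = 0 and the Euler-Lagrange equation gives
    d/dx( y' / sqrt(1 + (y')^2) ) = 0  ⇒  y' / sqrt(1 + (y')^2) = const.
Hence y' is constant, so y(x) is affine.
Fitting the endpoints (-5, 2) and (5, -3):
    slope m = ((-3) − 2) / (5 − (-5)) = -1/2,
    intercept c = 2 − m·(-5) = -1/2.
Extremal: y(x) = (-1/2) x - 1/2.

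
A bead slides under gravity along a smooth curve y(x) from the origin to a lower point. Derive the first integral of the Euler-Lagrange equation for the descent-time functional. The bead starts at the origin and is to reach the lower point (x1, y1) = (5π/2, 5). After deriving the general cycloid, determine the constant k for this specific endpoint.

The Lagrangian L = sqrt((1 + y'^2) / y) has no explicit x dependence, so the Beltrami identity applies:
    L − y' ∂L/∂y' = C.
Compute ∂L/∂y' = y' / sqrt(y (1 + y'^2)).
Substitute:
    sqrt((1 + y'^2)/y) − y'·y' / sqrt(y (1 + y'^2))
    = (1 + y'^2) / sqrt(y (1 + y'^2)) − y'^2 / sqrt(y (1 + y'^2))
    = 1 / sqrt(y (1 + y'^2)) = C.
Squaring and rearranging gives the first integral
    y (1 + y'^2) = 1/C^2 =: k   (constant).
Solving this first-order ODE by the substitution
    y = (k/2)(1 − cos θ)
yields the cycloid parameterisation
    x(θ) = (k/2)(θ − sin θ),   y(θ) = (k/2)(1 − cos θ).
The constant k is fixed by the endpoint condition.
Now fit the given lower endpoint (x1, y1) = (5π/2, 5). At the bottom of the first arch (θ = π), the parametric equations give
    y(π) = (k/2)(1 − cos π) = k,
    x(π) = (k/2)(π − sin π) = kπ/2.
Matching y(π) = 5 gives k = 5, consistent with x(π) = 5π/2. Therefore the specific cycloid is
    x(θ) = (5/2)(θ − sin θ),   y(θ) = (5/2)(1 − cos θ).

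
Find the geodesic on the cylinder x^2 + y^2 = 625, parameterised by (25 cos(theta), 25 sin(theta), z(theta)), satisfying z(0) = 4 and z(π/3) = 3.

Parameterise the cylinder of radius R = 25 as
    r(θ) = (25 cos θ, 25 sin θ, z(θ)).
The arc-length element is
    ds = sqrt(625 + (dz/dθ)^2) dθ,
so the Lagrangian is L = sqrt(625 + z'^2).
L depends on z' only, not on z or θ, so ∂L/∂z = 0 and
    ∂L/∂z' = z' / sqrt(625 + z'^2).
The Euler-Lagrange equation gives
    d/dθ( z' / sqrt(625 + z'^2) ) = 0,
so z' is constant. Integrating once:
    z(θ) = a θ + b,
a helix on the cylinder (a straight line when the cylinder is unrolled). The constants a, b are determined by the endpoint conditions.
With endpoint conditions z(0) = 4 and z(π/3) = 3: from z(0) = b we get b = 4, and a·π/3 + 4 = 3 gives a = -3/π, so
    z(θ) = (-3/π) θ + 4.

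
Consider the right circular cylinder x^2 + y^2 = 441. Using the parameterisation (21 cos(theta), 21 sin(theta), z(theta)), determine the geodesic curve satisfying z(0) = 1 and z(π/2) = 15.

Parameterise the cylinder of radius R = 21 as
    r(θ) = (21 cos θ, 21 sin θ, z(θ)).
The arc-length element is
    ds = sqrt(441 + (dz/dθ)^2) dθ,
so the Lagrangian is L = sqrt(441 + z'^2).
L depends on z' only, not on z or θ, so ∂L/∂z = 0 and
    ∂L/∂z' = z' / sqrt(441 + z'^2).
The Euler-Lagrange equation gives
    d/dθ( z' / sqrt(441 + z'^2) ) = 0,
so z' is constant. Integrating once:
    z(θ) = a θ + b,
a helix on the cylinder (a straight line when the cylinder is unrolled). The constants a, b are determined by the endpoint conditions.
With endpoint conditions z(0) = 1 and z(π/2) = 15: from z(0) = b we get b = 1, and a·π/2 + 1 = 15 gives a = 28/π, so
    z(θ) = (28/π) θ + 1.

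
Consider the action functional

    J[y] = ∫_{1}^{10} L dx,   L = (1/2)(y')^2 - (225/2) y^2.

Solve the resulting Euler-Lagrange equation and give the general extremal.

The Lagrangian is L = (1/2)(y')^2 - (225/2) y^2.
∂L/∂y = -225y.
∂L/∂y' = y'.
The Euler-Lagrange equation d/dx(∂L/∂y') − ∂L/∂y = 0 becomes:
    y'' + 225 y = 0
General solution: y(x) = A sin(15x) + B cos(15x), where A and B are arbitrary constants fixed by the endpoint conditions.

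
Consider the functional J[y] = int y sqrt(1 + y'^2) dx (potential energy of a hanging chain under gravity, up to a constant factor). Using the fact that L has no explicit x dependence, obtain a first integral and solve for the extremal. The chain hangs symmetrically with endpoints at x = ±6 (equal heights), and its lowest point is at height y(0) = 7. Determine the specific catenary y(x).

The Lagrangian L(y, y') = y sqrt(1 + y'^2) has no explicit x dependence, so the Beltrami identity applies:
    L − y' ∂L/∂y' = C.
Compute ∂L/∂y' = y · y' / sqrt(1 + y'^2). Then
    L − y' ∂L/∂y'
    = y sqrt(1 + y'^2) − y · y'^2 / sqrt(1 + y'^2)
    = y (1 + y'^2 − y'^2) / sqrt(1 + y'^2)
    = y / sqrt(1 + y'^2) = C.
Squaring gives y^2 = C^2 (1 + y'^2), i.e.
    y'^2 = y^2 / C^2 − 1.
Separating variables,
    dy / sqrt(y^2 − C^2) = dx / C,
and integrating gives arccosh(y / C) = (x − a)/C, so
    y(x) = C cosh((x − a)/C),
the catenary. The constants C and a are fixed by the two endpoint conditions (and, for the hanging-chain problem, the length constraint selects C).
Now fit the given data. The endpoints x = ±6 are symmetric at equal height, so the catenary is even about its minimum: a = 0 and y(x) = C cosh(x/C). The lowest point is y(0) = C cosh(0) = C, and we are told y(0) = 7, so C = 7. Therefore
    y(x) = 7 cosh(x/7),
and at the endpoints
    y(±6) = 7 cosh(6/7).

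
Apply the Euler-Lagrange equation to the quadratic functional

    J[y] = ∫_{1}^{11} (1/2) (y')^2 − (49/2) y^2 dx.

The Lagrangian is L = (1/2) (y')^2 − (49/2) y^2.
Compute ∂L/∂y = -49y, ∂L/∂y' = y'.
The Euler-Lagrange equation d/dx(∂L/∂y') − ∂L/∂y = 0 reduces to
    y'' + 49 y = 0.
Its general solution is
    y(x) = A sin(7x) + B cos(7x),
with A, B fixed by the endpoint conditions.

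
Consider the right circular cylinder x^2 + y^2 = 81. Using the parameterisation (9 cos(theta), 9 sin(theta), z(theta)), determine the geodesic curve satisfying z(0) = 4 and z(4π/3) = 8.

Parameterise the cylinder of radius R = 9 as
    r(θ) = (9 cos θ, 9 sin θ, z(θ)).
The arc-length element is
    ds = sqrt(81 + (dz/dθ)^2) dθ,
so the Lagrangian is L = sqrt(81 + z'^2).
L depends on z' only, not on z or θ, so ∂L/∂z = 0 and
    ∂L/∂z' = z' / sqrt(81 + z'^2).
The Euler-Lagrange equation gives
    d/dθ( z' / sqrt(81 + z'^2) ) = 0,
so z' is constant. Integrating once:
    z(θ) = a θ + b,
a helix on the cylinder (a straight line when the cylinder is unrolled). The constants a, b are determined by the endpoint conditions.
With endpoint conditions z(0) = 4 and z(4π/3) = 8: from z(0) = b we get b = 4, and a·4π/3 + 4 = 8 gives a = 3/π, so
    z(θ) = (3/π) θ + 4.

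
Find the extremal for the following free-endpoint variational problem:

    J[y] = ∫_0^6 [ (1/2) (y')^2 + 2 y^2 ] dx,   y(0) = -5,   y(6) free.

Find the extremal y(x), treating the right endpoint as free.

The Lagrangian L = (1/2) (y')^2 + 2 y^2 gives
    ∂L/∂y = 4 y,   ∂L/∂y' = y'.
Euler-Lagrange: y'' − 4 y = 0.
With k = 2, the general solution is
    y(x) = A cosh(2 x) + B sinh(2 x).
Fixed left endpoint y(0) = -5 ⇒ A = -5.
The right endpoint x = 6 is free, so the natural (transversality) condition is ∂L/∂y' |_{x=6} = 0, i.e. y'(6) = 0.
Compute y'(x) = A k sinh(k x) + B k cosh(k x), so
    y'(6) = A k sinh(k·6) + B k cosh(k·6) = 0
    ⇒ B = −A tanh(k·6) = 5 tanh(2·6).
Therefore the extremal is
    y(x) = −5 cosh(2 x) + 5 tanh(2·6) sinh(2 x).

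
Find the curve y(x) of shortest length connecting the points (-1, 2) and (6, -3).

Arc-length functional: J[y] = ∫ sqrt(1 + (y')^2) dx.
Lagrangian L = sqrt(1 + (y')^2) has no explicit y dependence, so ∂L/∂y = 0 and the Euler-Lagrange equation gives
    d/dx( y' / sqrt(1 + (y')^2) ) = 0  ⇒  y' / sqrt(1 + (y')^2) = const.
Hence y' is constant, so y(x) is affine.
Fitting the endpoints (-1, 2) and (6, -3):
    slope m = ((-3) − 2) / (6 − (-1)) = -5/7,
    intercept c = 2 − m·(-1) = 9/7.
Extremal: y(x) = (-5/7) x + 9/7.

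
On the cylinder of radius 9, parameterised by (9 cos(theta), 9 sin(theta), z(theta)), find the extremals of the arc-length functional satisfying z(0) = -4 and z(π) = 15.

Parameterise the cylinder of radius R = 9 as
    r(θ) = (9 cos θ, 9 sin θ, z(θ)).
The arc-length element is
    ds = sqrt(81 + (dz/dθ)^2) dθ,
so the Lagrangian is L = sqrt(81 + z'^2).
L depends on z' only, not on z or θ, so ∂L/∂z = 0 and
    ∂L/∂z' = z' / sqrt(81 + z'^2).
The Euler-Lagrange equation gives
    d/dθ( z' / sqrt(81 + z'^2) ) = 0,
so z' is constant. Integrating once:
    z(θ) = a θ + b,
a helix on the cylinder (a straight line when the cylinder is unrolled). The constants a, b are determined by the endpoint conditions.
With endpoint conditions z(0) = -4 and z(π) = 15: from z(0) = b we get b = -4, and a·π + -4 = 15 gives a = 19/π, so
    z(θ) = (19/π) θ − 4.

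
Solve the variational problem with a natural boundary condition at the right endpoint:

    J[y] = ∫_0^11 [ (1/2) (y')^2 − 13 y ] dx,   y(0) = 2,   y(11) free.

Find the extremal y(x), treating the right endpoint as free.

The Lagrangian L = (1/2) (y')^2 − 13 y gives
    ∂L/∂y = −13,   ∂L/∂y' = y'.
Euler-Lagrange: d/dx(y') − (−13) = 0, i.e. y'' + 13 = 0, so
    y(x) = −(13/2) x^2 + C1 x + C2.
Fixed left endpoint y(0) = 2 ⇒ C2 = 2.
The right endpoint x = 11 is free, so the natural (transversality) condition is ∂L/∂y' |_{x=11} = 0, i.e. y'(11) = 0.
Compute y'(x) = −13 x + C1, so y'(11) = −143 + C1 = 0 ⇒ C1 = 143.
Therefore the extremal is
    y(x) = −(13/2) x^2 + 143 x + 2.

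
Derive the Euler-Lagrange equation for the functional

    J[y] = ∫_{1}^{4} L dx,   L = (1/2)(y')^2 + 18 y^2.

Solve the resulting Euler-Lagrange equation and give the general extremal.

The Lagrangian is L = (1/2)(y')^2 + 18 y^2.
∂L/∂y = 36y.
∂L/∂y' = y'.
The Euler-Lagrange equation d/dx(∂L/∂y') − ∂L/∂y = 0 becomes:
    y'' - 36 y = 0
General solution: y(x) = A e^(6x) + B e^(-6x), where A and B are arbitrary constants fixed by the endpoint conditions.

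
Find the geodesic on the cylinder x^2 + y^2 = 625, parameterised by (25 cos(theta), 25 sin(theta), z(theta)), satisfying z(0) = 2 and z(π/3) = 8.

Parameterise the cylinder of radius R = 25 as
    r(θ) = (25 cos θ, 25 sin θ, z(θ)).
The arc-length element is
    ds = sqrt(625 + (dz/dθ)^2) dθ,
so the Lagrangian is L = sqrt(625 + z'^2).
L depends on z' only, not on z or θ, so ∂L/∂z = 0 and
    ∂L/∂z' = z' / sqrt(625 + z'^2).
The Euler-Lagrange equation gives
    d/dθ( z' / sqrt(625 + z'^2) ) = 0,
so z' is constant. Integrating once:
    z(θ) = a θ + b,
a helix on the cylinder (a straight line when the cylinder is unrolled). The constants a, b are determined by the endpoint conditions.
With endpoint conditions z(0) = 2 and z(π/3) = 8: from z(0) = b we get b = 2, and a·π/3 + 2 = 8 gives a = 18/π, so
    z(θ) = (18/π) θ + 2.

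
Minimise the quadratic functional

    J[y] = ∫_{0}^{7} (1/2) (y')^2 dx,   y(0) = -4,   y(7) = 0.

The Lagrangian is L = (1/2) (y')^2.
Compute ∂L/∂y = 0, ∂L/∂y' = y'.
The Euler-Lagrange equation d/dx(∂L/∂y') − ∂L/∂y = 0 reduces to
    y'' = 0.
Its general solution is
    y(x) = A x + B,
with A, B fixed by the endpoint conditions.
Applying the endpoint conditions y(0) = -4 and y(7) = 0: solve A·0 + B = -4 and A·7 + B = 0. Subtracting gives A(7 − 0) = 0 − -4, so A = 4/7, and B = -4 − A·0 = -4. Therefore
    y(x) = (4/7) x - 4.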